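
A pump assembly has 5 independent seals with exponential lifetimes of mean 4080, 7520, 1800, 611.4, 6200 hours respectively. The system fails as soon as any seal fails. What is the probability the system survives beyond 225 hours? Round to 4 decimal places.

The first failure time is exponential with rate Σλ_i = 1/4080 + 1/7520 + 1/1800 + 1/611.4 + 1/6200 = 0.00273051 per hour.
P(min > 225) = e^(−0.00273051·225) = e^(−0.61437) ≈ 0.5410.

0.5410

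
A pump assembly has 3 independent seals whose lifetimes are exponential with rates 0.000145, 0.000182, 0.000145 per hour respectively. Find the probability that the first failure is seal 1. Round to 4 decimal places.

The time to first failure is exponential with rate Σλ = 0.000145 + 0.000182 + 0.000145 = 0.000472.
P(seal 1 first) = λ_1/Σλ = 0.000145/0.000472 ≈ 0.3072.

0.3072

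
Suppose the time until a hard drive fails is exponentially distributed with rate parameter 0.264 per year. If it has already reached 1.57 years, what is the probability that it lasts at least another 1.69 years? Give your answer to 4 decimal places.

0.6401

P(X > s+t | X > s) = e^(−λ(s+t))/e^(−λs) = e^(−λt), independent of s = 1.57.
P(X > 1.69) = e^(−0.44616) ≈ 0.6401.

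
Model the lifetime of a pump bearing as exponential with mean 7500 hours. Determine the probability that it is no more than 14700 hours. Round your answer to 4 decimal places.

0.8591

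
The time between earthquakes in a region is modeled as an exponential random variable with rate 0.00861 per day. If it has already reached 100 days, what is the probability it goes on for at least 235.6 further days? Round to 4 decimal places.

By the memoryless property, P(X > 100+235.6 | X > 100) = P(X > 235.6).
P(X > 235.6) = e^(−2.0285) ≈ 0.1315.

0.1315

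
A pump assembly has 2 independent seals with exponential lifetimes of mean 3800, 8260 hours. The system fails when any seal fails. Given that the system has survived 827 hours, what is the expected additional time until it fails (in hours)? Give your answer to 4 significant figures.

First-failure rate Σλ = 1/3800 + 1/8260 = 0.000384223.
By memorylessness the expected residual is 1/Σλ = 2602.65 hours, regardless of the 827 already elapsed.

2603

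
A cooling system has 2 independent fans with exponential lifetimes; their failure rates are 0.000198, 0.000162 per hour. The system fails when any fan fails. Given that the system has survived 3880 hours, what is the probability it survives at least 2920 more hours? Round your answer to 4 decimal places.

0.3495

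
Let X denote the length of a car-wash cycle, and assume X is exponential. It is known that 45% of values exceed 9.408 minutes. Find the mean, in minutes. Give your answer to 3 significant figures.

11.8

e^(−λ·9.408) = 0.45 ⇒ λ = −ln(0.45)/9.408 = 0.0848754.
Mean = 1/λ = 11.782 minutes.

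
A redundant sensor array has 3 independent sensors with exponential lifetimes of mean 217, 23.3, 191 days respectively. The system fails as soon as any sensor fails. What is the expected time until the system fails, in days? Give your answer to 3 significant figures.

The first failure time is exponential with rate Σλ_i = 1/217 + 1/23.3 + 1/191 = 0.0527624 per day.
E[min] = 1/Σλ = 1/0.0527624 = 18.9529 days.

19.0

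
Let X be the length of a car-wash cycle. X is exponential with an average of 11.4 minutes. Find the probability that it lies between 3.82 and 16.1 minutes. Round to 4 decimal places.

0.4717

The rate is λ = 1/11.4 = 0.0877193 per minute.
P(3.82 < X < 16.1) = e^(−λ·3.82) − e^(−λ·16.1) = 0.71528 − 0.24359 ≈ 0.4717.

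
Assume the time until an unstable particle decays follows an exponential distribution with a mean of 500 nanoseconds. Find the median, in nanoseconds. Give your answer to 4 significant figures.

The rate is λ = 1/500 = 0.002 per nanosecond.
Set 1 − e^(−λt) = 0.5, so t = −ln(0.5)/λ = 0.69315/0.002 ≈ 346.574 nanoseconds.

346.6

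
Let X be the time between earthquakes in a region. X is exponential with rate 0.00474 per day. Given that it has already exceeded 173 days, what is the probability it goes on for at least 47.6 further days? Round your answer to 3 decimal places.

0.798

P(X > s+t | X > s) = e^(−λ(s+t))/e^(−λs) = e^(−λt), independent of s = 173.
P(X > 47.6) = e^(−0.22562) ≈ 0.798.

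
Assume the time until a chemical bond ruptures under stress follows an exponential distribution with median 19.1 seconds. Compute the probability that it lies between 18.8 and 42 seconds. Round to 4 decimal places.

For an exponential, median = ln(2)/λ, so λ = ln 2 / 19.1 = 0.0362904 per second.
P(18.8 < X < 42) = e^(−λ·18.8) − e^(−λ·42) = 0.50547 − 0.21780 ≈ 0.2877.

0.2877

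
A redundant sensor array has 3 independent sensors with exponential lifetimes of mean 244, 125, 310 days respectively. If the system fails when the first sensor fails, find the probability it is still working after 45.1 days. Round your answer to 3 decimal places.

0.501

The first failure time is exponential with rate Σλ_i = 1/244 + 1/125 + 1/310 = 0.0153242 per day.
P(min > 45.1) = e^(−0.0153242·45.1) = e^(−0.69112) ≈ 0.501.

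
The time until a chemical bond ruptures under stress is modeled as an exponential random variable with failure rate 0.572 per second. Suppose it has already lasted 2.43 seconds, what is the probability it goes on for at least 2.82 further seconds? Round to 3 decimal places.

0.199

The exponential is memoryless, so the remaining time is again Exp(λ): the condition X > 2.43 is irrelevant.
P(X > 2.82) = e^(−1.613) ≈ 0.199.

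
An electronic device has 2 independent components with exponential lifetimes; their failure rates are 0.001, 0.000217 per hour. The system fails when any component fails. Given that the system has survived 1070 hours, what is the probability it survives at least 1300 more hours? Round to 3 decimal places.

0.206

Time to first failure ~ Exp(Σλ) with Σλ = 0.001217.
By memorylessness, P(T > 1070+1300 | T > 1070) = P(T > 1300) = e^(−0.001217·1300) ≈ 0.206.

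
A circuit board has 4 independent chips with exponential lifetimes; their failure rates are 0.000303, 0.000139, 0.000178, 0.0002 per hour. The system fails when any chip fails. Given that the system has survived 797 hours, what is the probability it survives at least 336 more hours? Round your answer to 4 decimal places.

Time to first failure ~ Exp(Σλ) with Σλ = 0.00082.
By memorylessness, P(T > 797+336 | T > 797) = P(T > 336) = e^(−0.00082·336) ≈ 0.7592.

0.7592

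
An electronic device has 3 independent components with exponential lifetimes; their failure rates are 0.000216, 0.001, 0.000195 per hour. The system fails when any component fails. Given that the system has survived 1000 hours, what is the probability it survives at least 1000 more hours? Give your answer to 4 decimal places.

Time to first failure ~ Exp(Σλ) with Σλ = 0.001411.
By memorylessness, P(T > 1000+1000 | T > 1000) = P(T > 1000) = e^(−0.001411·1000) ≈ 0.2439.

0.2439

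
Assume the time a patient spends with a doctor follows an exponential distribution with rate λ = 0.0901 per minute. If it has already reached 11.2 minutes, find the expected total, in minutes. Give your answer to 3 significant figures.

22.3

By memorylessness, E[X | X > 11.2] = 11.2 + 1/λ = 11.2 + 11.0988 = 22.2988 minutes.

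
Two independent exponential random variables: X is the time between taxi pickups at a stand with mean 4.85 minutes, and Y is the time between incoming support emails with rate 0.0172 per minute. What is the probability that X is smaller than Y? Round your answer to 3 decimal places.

λ_1 = 1/4.85 = 0.206186, λ_2 = 0.0172.
For independent exponentials, P(X < Y) = λ_1/(λ_1+λ_2) = 0.206186/0.223386 ≈ 0.923.

0.923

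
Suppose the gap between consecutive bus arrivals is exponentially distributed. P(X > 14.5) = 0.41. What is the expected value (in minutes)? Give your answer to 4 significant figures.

e^(−λ·14.5) = 0.41 ⇒ λ = −ln(0.41)/14.5 = 0.0614895.
Mean = 1/λ = 16.2629 minutes.

16.26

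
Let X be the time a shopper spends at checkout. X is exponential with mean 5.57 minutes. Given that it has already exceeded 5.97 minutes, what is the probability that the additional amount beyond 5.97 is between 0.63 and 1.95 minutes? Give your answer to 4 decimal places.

The rate is λ = 1/5.57 = 0.179533 per minute.
Memoryless: the residual past 5.97 is again Exp(λ).
P(0.63 < residual < 1.95) = e^(−λ·0.63) − e^(−λ·1.95) = 0.89306 − 0.70462 ≈ 0.1884.

0.1884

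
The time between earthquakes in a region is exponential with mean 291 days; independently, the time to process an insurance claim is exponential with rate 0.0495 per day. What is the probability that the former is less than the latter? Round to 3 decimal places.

0.065

λ_1 = 1/291 = 0.00343643, λ_2 = 0.0495.
For independent exponentials, P(the former < the latter) = λ_1/(λ_1+λ_2) = 0.00343643/0.0529364 ≈ 0.065.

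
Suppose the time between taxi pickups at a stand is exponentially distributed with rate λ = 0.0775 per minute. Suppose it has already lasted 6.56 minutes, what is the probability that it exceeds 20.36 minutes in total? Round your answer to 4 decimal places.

0.3432

The exponential is memoryless, so the remaining time is again Exp(λ): the condition X > 6.56 is irrelevant.
P(X > 13.8) = e^(−1.0695) ≈ 0.3432.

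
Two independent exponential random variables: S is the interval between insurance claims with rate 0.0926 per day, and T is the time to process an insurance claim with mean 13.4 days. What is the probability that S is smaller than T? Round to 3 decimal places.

0.554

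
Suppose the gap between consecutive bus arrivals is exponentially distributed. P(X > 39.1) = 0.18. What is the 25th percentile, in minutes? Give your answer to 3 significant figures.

6.56

e^(−λ·39.1) = 0.18 ⇒ λ = −ln(0.18)/39.1 = 0.0438567.
25th percentile: 1 − e^(−λt) = 0.25, t = −ln(0.75)/λ = 6.55959 minutes.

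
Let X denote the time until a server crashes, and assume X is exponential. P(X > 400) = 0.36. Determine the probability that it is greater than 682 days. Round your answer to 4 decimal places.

0.1752

e^(−λ·400) = 0.36 ⇒ λ = −ln(0.36)/400 = 0.00255413.
P(X > 682) = e^(−0.00255413·682) = e^(−1.7419) ≈ 0.1752.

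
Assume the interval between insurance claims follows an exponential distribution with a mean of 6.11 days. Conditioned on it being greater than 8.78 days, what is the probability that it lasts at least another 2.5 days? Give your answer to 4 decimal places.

The rate is λ = 1/6.11 = 0.163666 per day.
The exponential is memoryless, so the remaining time is again Exp(λ): the condition X > 8.78 is irrelevant.
P(X > 2.5) = e^(−0.40917) ≈ 0.6642.

0.6642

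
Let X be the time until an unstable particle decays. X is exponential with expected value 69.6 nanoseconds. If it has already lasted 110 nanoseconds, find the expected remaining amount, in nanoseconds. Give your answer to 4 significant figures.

69.60

The rate is λ = 1/69.6 = 0.0143678 per nanosecond.
By memorylessness, the remaining amount past any threshold is again Exp(λ) with mean 1/λ = 69.6 nanoseconds.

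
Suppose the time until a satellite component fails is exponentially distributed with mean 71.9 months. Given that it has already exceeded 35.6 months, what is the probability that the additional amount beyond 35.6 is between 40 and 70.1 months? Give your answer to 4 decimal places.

0.1961

The rate is λ = 1/71.9 = 0.0139082 per month.
Memoryless: the residual past 35.6 is again Exp(λ).
P(40 < residual < 70.1) = e^(−λ·40) − e^(−λ·70.1) = 0.57331 − 0.37721 ≈ 0.1961.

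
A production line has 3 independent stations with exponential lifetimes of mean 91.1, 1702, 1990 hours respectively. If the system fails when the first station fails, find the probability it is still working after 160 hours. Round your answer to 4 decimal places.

The first failure time is exponential with rate Σλ_i = 1/91.1 + 1/1702 + 1/1990 = 0.012067 per hour.
P(min > 160) = e^(−0.012067·160) = e^(−1.9307) ≈ 0.1450.

0.1450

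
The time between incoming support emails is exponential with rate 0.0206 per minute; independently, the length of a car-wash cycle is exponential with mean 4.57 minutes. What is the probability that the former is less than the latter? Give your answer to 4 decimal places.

0.0860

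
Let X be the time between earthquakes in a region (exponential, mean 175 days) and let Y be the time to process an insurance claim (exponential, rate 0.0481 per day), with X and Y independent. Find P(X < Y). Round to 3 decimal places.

0.106

λ_1 = 1/175 = 0.00571429, λ_2 = 0.0481.
For independent exponentials, P(X < Y) = λ_1/(λ_1+λ_2) = 0.00571429/0.0538143 ≈ 0.106.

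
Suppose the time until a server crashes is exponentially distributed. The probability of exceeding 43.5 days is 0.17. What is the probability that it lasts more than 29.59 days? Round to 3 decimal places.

e^(−λ·43.5) = 0.17 ⇒ λ = −ln(0.17)/43.5 = 0.0407346.
P(X > 29.59) = e^(−0.0407346·29.59) = e^(−1.2053) ≈ 0.300.

0.300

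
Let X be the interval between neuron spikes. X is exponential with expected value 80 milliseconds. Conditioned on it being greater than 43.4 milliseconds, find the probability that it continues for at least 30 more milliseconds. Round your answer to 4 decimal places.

The rate is λ = 1/80 = 0.0125 per millisecond.
The exponential is memoryless, so the remaining time is again Exp(λ): the condition X > 43.4 is irrelevant.
P(X > 30) = e^(−0.375) ≈ 0.6873.

0.6873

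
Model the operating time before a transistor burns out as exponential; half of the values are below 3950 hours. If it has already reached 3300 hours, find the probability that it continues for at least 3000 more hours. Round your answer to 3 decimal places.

0.591

For an exponential, median = ln(2)/λ, so λ = ln 2 / 3950 = 0.00017548 per hour.
P(X > s+t | X > s) = e^(−λ(s+t))/e^(−λs) = e^(−λt), independent of s = 3300.
P(X > 3000) = e^(−0.52644) ≈ 0.591.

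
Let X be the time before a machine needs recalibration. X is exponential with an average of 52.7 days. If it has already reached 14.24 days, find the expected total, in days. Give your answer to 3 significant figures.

66.9

The rate is λ = 1/52.7 = 0.0189753 per day.
By memorylessness, E[X | X > 14.24] = 14.24 + 1/λ = 14.24 + 52.7 = 66.94 days.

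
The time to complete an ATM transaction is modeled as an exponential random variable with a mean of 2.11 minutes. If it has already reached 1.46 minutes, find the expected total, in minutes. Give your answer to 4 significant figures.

The rate is λ = 1/2.11 = 0.473934 per minute.
By memorylessness, E[X | X > 1.46] = 1.46 + 1/λ = 1.46 + 2.11 = 3.57 minutes.

3.570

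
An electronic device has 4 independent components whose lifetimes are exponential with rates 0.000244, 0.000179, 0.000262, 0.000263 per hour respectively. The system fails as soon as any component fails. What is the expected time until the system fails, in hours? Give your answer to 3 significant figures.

1050

The time to first failure is exponential with rate Σλ = 0.000244 + 0.000179 + 0.000262 + 0.000263 = 0.000948.
E[min] = 1/Σλ = 1/0.000948 = 1054.85 hours.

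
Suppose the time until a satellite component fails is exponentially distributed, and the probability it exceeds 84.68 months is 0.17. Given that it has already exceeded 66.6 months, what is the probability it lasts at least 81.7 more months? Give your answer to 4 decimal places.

0.1809

From e^(−λ·84.68) = 0.17, λ = −ln(0.17)/84.68 = 0.0209253.
Memoryless: P(X > 66.6+81.7 | X > 66.6) = P(X > 81.7) = e^(−0.0209253·81.7) ≈ 0.1809.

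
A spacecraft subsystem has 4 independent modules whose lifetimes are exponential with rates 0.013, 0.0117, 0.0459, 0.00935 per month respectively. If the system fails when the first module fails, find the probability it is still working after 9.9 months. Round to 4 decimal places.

The time to first failure is exponential with rate Σλ = 0.013 + 0.0117 + 0.0459 + 0.00935 = 0.07995.
P(min > 9.9) = e^(−0.07995·9.9) = e^(−0.79151) ≈ 0.4532.

0.4532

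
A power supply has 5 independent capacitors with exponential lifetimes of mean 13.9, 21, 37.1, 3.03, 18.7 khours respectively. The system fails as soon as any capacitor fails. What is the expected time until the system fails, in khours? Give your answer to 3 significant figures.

1.89

The first failure time is exponential with rate Σλ_i = 1/13.9 + 1/21 + 1/37.1 + 1/3.03 + 1/18.7 = 0.530025 per khour.
E[min] = 1/Σλ = 1/0.530025 = 1.8867 khours.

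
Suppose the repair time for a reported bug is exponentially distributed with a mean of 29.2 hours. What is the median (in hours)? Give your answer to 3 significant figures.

20.2

The rate is λ = 1/29.2 = 0.0342466 per hour.
Set 1 − e^(−λt) = 0.5, so t = −ln(0.5)/λ = 0.69315/0.0342466 ≈ 20.2399 hours.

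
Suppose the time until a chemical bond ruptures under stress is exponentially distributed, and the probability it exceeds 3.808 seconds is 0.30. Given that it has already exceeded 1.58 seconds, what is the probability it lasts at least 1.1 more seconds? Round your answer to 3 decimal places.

From e^(−λ·3.808) = 0.30, λ = −ln(0.30)/3.808 = 0.316169.
Memoryless: P(X > 1.58+1.1 | X > 1.58) = P(X > 1.1) = e^(−0.316169·1.1) ≈ 0.706.

0.706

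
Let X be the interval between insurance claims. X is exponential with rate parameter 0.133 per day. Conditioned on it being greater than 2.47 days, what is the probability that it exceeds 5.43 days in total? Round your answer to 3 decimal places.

0.675

P(X > s+t | X > s) = e^(−λ(s+t))/e^(−λs) = e^(−λt), independent of s = 2.47.
P(X > 2.96) = e^(−0.39368) ≈ 0.675.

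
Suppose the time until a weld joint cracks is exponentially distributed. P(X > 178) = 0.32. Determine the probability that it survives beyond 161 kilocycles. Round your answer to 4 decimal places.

e^(−λ·178) = 0.32 ⇒ λ = −ln(0.32)/178 = 0.00640132.
P(X > 161) = e^(−0.00640132·161) = e^(−1.0306) ≈ 0.3568.

0.3568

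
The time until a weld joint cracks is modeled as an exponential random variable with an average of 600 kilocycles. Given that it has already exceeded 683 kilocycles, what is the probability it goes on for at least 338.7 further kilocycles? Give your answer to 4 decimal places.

The rate is λ = 1/600 = 0.00166667 per kilocycle.
The exponential is memoryless, so the remaining time is again Exp(λ): the condition X > 683 is irrelevant.
P(X > 338.7) = e^(−0.5645) ≈ 0.5686.

0.5686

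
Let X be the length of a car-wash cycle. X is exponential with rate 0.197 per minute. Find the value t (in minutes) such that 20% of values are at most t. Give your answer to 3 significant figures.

Set 1 − e^(−λt) = 0.2, so t = −ln(0.8)/λ = 0.22314/0.197 ≈ 1.13271 minutes.

1.13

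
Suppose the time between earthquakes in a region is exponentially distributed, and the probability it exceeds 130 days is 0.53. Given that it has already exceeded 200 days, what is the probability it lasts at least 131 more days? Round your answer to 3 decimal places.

0.527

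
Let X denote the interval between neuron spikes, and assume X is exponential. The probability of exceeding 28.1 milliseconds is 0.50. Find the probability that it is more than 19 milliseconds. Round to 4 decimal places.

0.6258

e^(−λ·28.1) = 0.50 ⇒ λ = −ln(0.50)/28.1 = 0.0246672.
P(X > 19) = e^(−0.0246672·19) = e^(−0.46868) ≈ 0.6258.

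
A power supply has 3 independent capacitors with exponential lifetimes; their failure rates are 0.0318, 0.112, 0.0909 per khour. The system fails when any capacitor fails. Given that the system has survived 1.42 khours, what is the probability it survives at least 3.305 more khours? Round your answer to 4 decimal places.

0.4604

Time to first failure ~ Exp(Σλ) with Σλ = 0.2347.
By memorylessness, P(T > 1.42+3.305 | T > 1.42) = P(T > 3.305) = e^(−0.2347·3.305) ≈ 0.4604.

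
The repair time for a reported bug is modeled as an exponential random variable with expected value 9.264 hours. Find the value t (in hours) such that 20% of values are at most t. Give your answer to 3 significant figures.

The rate is λ = 1/9.264 = 0.107945 per hour.
Set 1 − e^(−λt) = 0.2, so t = −ln(0.8)/λ = 0.22314/0.107945 ≈ 2.0672 hours.

2.07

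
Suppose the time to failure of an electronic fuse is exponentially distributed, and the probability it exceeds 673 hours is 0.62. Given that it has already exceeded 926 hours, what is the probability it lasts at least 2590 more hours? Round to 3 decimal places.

0.159

From e^(−λ·673) = 0.62, λ = −ln(0.62)/673 = 0.000710306.
Memoryless: P(X > 926+2590 | X > 926) = P(X > 2590) = e^(−0.000710306·2590) ≈ 0.159.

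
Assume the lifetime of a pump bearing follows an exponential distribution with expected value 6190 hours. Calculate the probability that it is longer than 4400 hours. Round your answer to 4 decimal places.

The rate is λ = 1/6190 = 0.000161551 per hour.
P(X > 4400) = e^(−λ·4400) = e^(−0.71082) ≈ 0.4912.

0.4912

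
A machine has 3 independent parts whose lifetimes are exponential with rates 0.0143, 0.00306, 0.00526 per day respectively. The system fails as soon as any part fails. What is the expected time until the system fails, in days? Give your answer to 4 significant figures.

44.21

The time to first failure is exponential with rate Σλ = 0.0143 + 0.00306 + 0.00526 = 0.02262.
E[min] = 1/Σλ = 1/0.02262 = 44.2087 days.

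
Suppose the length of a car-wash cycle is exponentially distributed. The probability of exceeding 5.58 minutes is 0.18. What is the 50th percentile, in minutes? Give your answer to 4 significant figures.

e^(−λ·5.58) = 0.18 ⇒ λ = −ln(0.18)/5.58 = 0.307312.
50th percentile: 1 − e^(−λt) = 0.5, t = −ln(0.5)/λ = 2.25552 minutes.

2.256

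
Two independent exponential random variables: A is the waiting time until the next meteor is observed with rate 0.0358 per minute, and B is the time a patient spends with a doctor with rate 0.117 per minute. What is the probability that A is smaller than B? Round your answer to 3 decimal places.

λ_1 = 0.0358, λ_2 = 0.117.
For independent exponentials, P(A < B) = λ_1/(λ_1+λ_2) = 0.0358/0.1528 ≈ 0.234.

0.234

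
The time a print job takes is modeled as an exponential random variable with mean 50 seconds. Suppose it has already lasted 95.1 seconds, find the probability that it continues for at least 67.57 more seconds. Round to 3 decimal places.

The rate is λ = 1/50 = 0.02 per second.
P(X > s+t | X > s) = e^(−λ(s+t))/e^(−λs) = e^(−λt), independent of s = 95.1.
P(X > 67.57) = e^(−1.3514) ≈ 0.259.

0.259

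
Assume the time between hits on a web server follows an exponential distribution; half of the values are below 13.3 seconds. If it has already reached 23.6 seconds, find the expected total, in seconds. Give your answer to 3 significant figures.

42.8

For an exponential, median = ln(2)/λ, so λ = ln 2 / 13.3 = 0.0521163 per second.
By memorylessness, E[X | X > 23.6] = 23.6 + 1/λ = 23.6 + 19.1878 = 42.7878 seconds.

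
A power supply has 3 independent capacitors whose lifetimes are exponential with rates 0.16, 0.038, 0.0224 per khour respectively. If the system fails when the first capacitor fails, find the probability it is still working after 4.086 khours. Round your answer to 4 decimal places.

The time to first failure is exponential with rate Σλ = 0.16 + 0.038 + 0.0224 = 0.2204.
P(min > 4.086) = e^(−0.2204·4.086) = e^(−0.90055) ≈ 0.4063.

0.4063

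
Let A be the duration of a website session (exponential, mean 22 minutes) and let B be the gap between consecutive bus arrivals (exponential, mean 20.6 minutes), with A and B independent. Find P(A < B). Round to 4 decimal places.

λ_1 = 1/22 = 0.0454545, λ_2 = 1/20.6 = 0.0485437.
For independent exponentials, P(A < B) = λ_1/(λ_1+λ_2) = 0.0454545/0.0939982 ≈ 0.4836.

0.4836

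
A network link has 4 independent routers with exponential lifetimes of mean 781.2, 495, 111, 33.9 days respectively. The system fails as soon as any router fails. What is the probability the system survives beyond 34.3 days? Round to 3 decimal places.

The first failure time is exponential with rate Σλ_i = 1/781.2 + 1/495 + 1/111 + 1/33.9 = 0.0418078 per day.
P(min > 34.3) = e^(−0.0418078·34.3) = e^(−1.434) ≈ 0.238.

0.238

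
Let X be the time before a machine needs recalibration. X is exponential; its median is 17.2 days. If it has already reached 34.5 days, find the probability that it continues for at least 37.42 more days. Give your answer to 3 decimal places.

0.221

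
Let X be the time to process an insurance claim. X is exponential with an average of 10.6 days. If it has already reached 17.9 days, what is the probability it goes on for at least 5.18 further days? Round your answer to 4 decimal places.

0.6134

The rate is λ = 1/10.6 = 0.0943396 per day.
The exponential is memoryless, so the remaining time is again Exp(λ): the condition X > 17.9 is irrelevant.
P(X > 5.18) = e^(−0.48868) ≈ 0.6134.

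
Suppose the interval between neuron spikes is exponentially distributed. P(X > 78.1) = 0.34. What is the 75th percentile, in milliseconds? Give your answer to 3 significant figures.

100

e^(−λ·78.1) = 0.34 ⇒ λ = −ln(0.34)/78.1 = 0.0138132.
75th percentile: 1 − e^(−λt) = 0.75, t = −ln(0.25)/λ = 100.36 milliseconds.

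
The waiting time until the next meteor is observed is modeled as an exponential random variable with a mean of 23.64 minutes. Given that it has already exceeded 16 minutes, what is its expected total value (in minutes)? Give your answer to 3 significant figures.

39.6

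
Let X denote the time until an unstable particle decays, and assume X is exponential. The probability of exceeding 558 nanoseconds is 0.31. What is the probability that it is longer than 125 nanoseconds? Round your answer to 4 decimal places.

e^(−λ·558) = 0.31 ⇒ λ = −ln(0.31)/558 = 0.00209889.
P(X > 125) = e^(−0.00209889·125) = e^(−0.26236) ≈ 0.7692.

0.7692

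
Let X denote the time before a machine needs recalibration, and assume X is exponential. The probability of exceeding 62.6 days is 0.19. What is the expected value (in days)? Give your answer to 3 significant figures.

37.7

e^(−λ·62.6) = 0.19 ⇒ λ = −ln(0.19)/62.6 = 0.0265293.
Mean = 1/λ = 37.6942 days.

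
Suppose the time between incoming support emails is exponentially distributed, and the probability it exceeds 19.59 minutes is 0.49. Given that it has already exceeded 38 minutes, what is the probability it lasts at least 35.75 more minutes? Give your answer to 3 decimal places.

0.272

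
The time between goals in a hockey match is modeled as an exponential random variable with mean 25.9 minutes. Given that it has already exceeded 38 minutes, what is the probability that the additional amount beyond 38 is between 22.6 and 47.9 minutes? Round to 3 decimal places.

The rate is λ = 1/25.9 = 0.03861 per minute.
Memoryless: the residual past 38 is again Exp(λ).
P(22.6 < residual < 47.9) = e^(−λ·22.6) − e^(−λ·47.9) = 0.41787 − 0.15733 ≈ 0.261.

0.261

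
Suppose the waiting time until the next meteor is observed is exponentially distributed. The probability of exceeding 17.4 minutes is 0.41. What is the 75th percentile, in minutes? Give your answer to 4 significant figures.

27.05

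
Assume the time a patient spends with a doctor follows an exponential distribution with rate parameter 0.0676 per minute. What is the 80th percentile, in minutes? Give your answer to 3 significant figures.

Set 1 − e^(−λt) = 0.8, so t = −ln(0.2)/λ = 1.6094/0.0676 ≈ 23.8083 minutes.

23.8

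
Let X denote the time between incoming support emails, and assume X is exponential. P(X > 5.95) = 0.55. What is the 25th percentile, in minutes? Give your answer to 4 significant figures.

e^(−λ·5.95) = 0.55 ⇒ λ = −ln(0.55)/5.95 = 0.100477.
25th percentile: 1 − e^(−λt) = 0.25, t = −ln(0.75)/λ = 2.86317 minutes.

2.863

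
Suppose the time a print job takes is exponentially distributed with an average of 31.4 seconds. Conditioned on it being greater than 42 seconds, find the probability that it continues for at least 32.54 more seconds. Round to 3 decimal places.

The rate is λ = 1/31.4 = 0.0318471 per second.
The exponential is memoryless, so the remaining time is again Exp(λ): the condition X > 42 is irrelevant.
P(X > 32.54) = e^(−1.0363) ≈ 0.355.

0.355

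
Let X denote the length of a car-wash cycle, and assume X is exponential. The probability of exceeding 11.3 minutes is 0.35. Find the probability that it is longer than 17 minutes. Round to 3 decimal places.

0.206

e^(−λ·11.3) = 0.35 ⇒ λ = −ln(0.35)/11.3 = 0.0929046.
P(X > 17) = e^(−0.0929046·17) = e^(−1.5794) ≈ 0.206.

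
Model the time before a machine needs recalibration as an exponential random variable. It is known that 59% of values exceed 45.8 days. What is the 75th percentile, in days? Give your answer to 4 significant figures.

e^(−λ·45.8) = 0.59 ⇒ λ = −ln(0.59)/45.8 = 0.0115204.
75th percentile: 1 − e^(−λt) = 0.75, t = −ln(0.25)/λ = 120.334 days.

120.3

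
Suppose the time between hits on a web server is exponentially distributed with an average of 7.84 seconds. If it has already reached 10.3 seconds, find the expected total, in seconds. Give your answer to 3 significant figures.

18.1

The rate is λ = 1/7.84 = 0.127551 per second.
By memorylessness, E[X | X > 10.3] = 10.3 + 1/λ = 10.3 + 7.84 = 18.14 seconds.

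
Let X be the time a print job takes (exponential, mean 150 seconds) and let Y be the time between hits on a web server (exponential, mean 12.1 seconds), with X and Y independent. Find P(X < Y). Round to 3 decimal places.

0.075

λ_1 = 1/150 = 0.00666667, λ_2 = 1/12.1 = 0.0826446.
For independent exponentials, P(X < Y) = λ_1/(λ_1+λ_2) = 0.00666667/0.0893113 ≈ 0.075.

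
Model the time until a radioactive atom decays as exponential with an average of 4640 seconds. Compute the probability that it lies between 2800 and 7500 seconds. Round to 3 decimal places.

0.348

The rate is λ = 1/4640 = 0.000215517 per second.
P(2800 < X < 7500) = e^(−λ·2800) − e^(−λ·7500) = 0.54692 − 0.19862 ≈ 0.348.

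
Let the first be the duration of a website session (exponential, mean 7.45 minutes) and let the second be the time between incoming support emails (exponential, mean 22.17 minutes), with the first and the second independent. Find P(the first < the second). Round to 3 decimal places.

λ_1 = 1/7.45 = 0.134228, λ_2 = 1/22.17 = 0.045106.
For independent exponentials, P(the first < the second) = λ_1/(λ_1+λ_2) = 0.134228/0.179334 ≈ 0.748.

0.748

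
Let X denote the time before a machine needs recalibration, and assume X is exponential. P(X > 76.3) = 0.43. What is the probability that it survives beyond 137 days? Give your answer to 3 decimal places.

0.220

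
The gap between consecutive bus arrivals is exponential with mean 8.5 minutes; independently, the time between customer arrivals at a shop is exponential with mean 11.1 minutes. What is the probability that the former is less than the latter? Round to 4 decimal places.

0.5663

λ_1 = 1/8.5 = 0.117647, λ_2 = 1/11.1 = 0.0900901.
For independent exponentials, P(the former < the latter) = λ_1/(λ_1+λ_2) = 0.117647/0.207737 ≈ 0.5663.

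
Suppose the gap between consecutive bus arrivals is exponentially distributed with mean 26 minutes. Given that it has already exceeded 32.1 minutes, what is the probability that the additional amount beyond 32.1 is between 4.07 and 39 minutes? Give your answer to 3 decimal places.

The rate is λ = 1/26 = 0.0384615 per minute.
Memoryless: the residual past 32.1 is again Exp(λ).
P(4.07 < residual < 39) = e^(−λ·4.07) − e^(−λ·39) = 0.85510 − 0.22313 ≈ 0.632.

0.632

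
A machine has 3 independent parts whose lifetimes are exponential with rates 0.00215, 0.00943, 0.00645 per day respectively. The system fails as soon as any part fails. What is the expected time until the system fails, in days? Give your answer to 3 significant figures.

55.5

The time to first failure is exponential with rate Σλ = 0.00215 + 0.00943 + 0.00645 = 0.01803.
E[min] = 1/Σλ = 1/0.01803 = 55.4631 days.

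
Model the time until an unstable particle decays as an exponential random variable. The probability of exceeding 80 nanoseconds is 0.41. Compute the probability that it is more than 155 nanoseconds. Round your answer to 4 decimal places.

e^(−λ·80) = 0.41 ⇒ λ = −ln(0.41)/80 = 0.011145.
P(X > 155) = e^(−0.011145·155) = e^(−1.7275) ≈ 0.1777.

0.1777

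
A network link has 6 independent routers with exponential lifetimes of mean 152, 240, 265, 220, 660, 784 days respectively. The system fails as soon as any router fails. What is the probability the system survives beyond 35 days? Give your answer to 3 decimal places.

The first failure time is exponential with rate Σλ_i = 1/152 + 1/240 + 1/265 + 1/220 + 1/660 + 1/784 = 0.0218553 per day.
P(min > 35) = e^(−0.0218553·35) = e^(−0.76494) ≈ 0.465.

0.465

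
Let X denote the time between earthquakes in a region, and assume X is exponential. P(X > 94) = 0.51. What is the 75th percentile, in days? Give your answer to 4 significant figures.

193.5

e^(−λ·94) = 0.51 ⇒ λ = −ln(0.51)/94 = 0.00716324.
75th percentile: 1 − e^(−λt) = 0.75, t = −ln(0.25)/λ = 193.529 days.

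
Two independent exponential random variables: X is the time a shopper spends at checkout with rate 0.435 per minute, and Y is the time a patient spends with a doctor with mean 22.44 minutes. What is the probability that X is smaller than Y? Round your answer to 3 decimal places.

λ_1 = 0.435, λ_2 = 1/22.44 = 0.0445633.
For independent exponentials, P(X < Y) = λ_1/(λ_1+λ_2) = 0.435/0.479563 ≈ 0.907.

0.907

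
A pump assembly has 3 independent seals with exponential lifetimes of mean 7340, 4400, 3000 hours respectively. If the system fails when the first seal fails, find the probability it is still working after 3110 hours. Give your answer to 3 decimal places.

The first failure time is exponential with rate Σλ_i = 1/7340 + 1/4400 + 1/3000 = 0.000696846 per hour.
P(min > 3110) = e^(−0.000696846·3110) = e^(−2.1672) ≈ 0.114.

0.114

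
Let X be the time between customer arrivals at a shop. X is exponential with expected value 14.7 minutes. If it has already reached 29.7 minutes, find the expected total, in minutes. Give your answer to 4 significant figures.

The rate is λ = 1/14.7 = 0.0680272 per minute.
By memorylessness, E[X | X > 29.7] = 29.7 + 1/λ = 29.7 + 14.7 = 44.4 minutes.

44.40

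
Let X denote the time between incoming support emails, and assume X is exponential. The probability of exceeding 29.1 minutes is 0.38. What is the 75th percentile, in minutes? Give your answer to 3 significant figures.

e^(−λ·29.1) = 0.38 ⇒ λ = −ln(0.38)/29.1 = 0.0332503.
75th percentile: 1 − e^(−λt) = 0.75, t = −ln(0.25)/λ = 41.6927 minutes.

41.7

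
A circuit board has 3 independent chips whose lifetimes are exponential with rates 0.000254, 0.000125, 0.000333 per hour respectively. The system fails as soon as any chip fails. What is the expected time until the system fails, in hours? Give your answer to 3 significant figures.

1400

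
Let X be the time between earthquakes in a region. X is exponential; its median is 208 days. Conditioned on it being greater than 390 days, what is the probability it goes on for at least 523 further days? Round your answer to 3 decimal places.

For an exponential, median = ln(2)/λ, so λ = ln 2 / 208 = 0.00333244 per day.
By the memoryless property, P(X > 390+523 | X > 390) = P(X > 523).
P(X > 523) = e^(−1.7429) ≈ 0.175.

0.175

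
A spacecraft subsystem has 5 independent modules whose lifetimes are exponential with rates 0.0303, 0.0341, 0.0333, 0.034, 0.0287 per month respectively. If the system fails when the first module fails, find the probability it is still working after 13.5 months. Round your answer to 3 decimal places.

The time to first failure is exponential with rate Σλ = 0.0303 + 0.0341 + 0.0333 + 0.034 + 0.0287 = 0.1604.
P(min > 13.5) = e^(−0.1604·13.5) = e^(−2.1654) ≈ 0.115.

0.115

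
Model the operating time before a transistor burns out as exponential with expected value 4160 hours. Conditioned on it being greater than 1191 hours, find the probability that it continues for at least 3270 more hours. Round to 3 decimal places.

The rate is λ = 1/4160 = 0.000240385 per hour.
By the memoryless property, P(X > 1191+3270 | X > 1191) = P(X > 3270).
P(X > 3270) = e^(−0.78606) ≈ 0.456.

0.456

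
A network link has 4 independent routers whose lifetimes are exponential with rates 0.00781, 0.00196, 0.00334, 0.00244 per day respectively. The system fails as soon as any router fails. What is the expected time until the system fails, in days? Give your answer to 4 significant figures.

The time to first failure is exponential with rate Σλ = 0.00781 + 0.00196 + 0.00334 + 0.00244 = 0.01555.
E[min] = 1/Σλ = 1/0.01555 = 64.3087 days.

64.31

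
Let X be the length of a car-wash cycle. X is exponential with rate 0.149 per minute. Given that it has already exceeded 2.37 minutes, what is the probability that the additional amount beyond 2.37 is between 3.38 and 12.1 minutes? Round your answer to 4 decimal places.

0.4395

Memoryless: the residual past 2.37 is again Exp(λ).
P(3.38 < residual < 12.1) = e^(−λ·3.38) − e^(−λ·12.1) = 0.60434 − 0.16482 ≈ 0.4395.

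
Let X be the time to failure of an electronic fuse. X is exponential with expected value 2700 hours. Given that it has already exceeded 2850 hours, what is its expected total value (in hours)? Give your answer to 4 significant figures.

5550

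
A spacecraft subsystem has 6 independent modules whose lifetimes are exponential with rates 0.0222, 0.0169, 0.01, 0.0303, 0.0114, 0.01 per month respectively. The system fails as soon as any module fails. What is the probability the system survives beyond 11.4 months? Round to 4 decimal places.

0.3169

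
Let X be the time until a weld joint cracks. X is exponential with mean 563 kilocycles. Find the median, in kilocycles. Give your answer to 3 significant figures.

The rate is λ = 1/563 = 0.0017762 per kilocycle.
Set 1 − e^(−λt) = 0.5, so t = −ln(0.5)/λ = 0.69315/0.0017762 ≈ 390.242 kilocycles.

390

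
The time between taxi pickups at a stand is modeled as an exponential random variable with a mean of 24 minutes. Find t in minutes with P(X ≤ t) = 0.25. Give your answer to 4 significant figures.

6.904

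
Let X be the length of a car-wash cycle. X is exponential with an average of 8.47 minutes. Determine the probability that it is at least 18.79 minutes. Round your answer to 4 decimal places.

0.1088

The rate is λ = 1/8.47 = 0.118064 per minute.
P(X > 18.79) = e^(−λ·18.79) = e^(−2.2184) ≈ 0.1088.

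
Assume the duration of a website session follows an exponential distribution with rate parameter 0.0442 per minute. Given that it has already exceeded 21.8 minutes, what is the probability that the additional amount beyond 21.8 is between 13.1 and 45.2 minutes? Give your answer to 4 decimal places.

0.4248

Memoryless: the residual past 21.8 is again Exp(λ).
P(13.1 < residual < 45.2) = e^(−λ·13.1) − e^(−λ·45.2) = 0.56045 − 0.13563 ≈ 0.4248.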